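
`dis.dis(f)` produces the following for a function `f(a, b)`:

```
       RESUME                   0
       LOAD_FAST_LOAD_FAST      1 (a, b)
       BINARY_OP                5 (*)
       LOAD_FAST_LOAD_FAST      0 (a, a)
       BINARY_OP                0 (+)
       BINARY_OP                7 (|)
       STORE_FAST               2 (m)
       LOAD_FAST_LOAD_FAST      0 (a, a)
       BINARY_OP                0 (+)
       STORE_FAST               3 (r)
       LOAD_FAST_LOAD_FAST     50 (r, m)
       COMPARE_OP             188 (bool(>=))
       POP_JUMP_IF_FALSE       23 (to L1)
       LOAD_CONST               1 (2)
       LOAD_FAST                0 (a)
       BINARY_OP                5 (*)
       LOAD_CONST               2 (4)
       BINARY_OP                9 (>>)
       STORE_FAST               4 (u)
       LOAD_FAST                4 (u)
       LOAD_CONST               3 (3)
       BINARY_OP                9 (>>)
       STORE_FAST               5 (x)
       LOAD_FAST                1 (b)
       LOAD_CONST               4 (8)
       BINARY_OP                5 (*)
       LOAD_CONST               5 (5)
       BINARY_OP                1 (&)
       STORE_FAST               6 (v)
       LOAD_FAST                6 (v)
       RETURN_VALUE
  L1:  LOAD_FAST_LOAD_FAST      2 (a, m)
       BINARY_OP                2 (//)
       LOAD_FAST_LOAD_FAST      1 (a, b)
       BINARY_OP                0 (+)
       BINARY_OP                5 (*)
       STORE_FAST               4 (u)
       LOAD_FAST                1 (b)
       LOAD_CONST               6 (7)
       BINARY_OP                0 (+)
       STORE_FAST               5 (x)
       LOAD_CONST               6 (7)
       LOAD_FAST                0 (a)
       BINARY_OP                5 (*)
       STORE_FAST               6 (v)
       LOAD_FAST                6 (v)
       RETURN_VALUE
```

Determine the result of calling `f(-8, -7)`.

LOAD_FAST_LOAD_FAST a,b → push -8,-7. Stack: [-8, -7]
BINARY_OP * → -8 * -7 = 56. Stack: [56]
LOAD_FAST_LOAD_FAST a,a → push -8,-8. Stack: [56, -8, -8]
BINARY_OP + → -8 + -8 = -16. Stack: [56, -16]
BINARY_OP | → 56 | -16 = -8. Stack: [-8]
STORE_FAST m → m=-8. Stack: []
LOAD_FAST_LOAD_FAST a,a → push -8,-8. Stack: [-8, -8]
BINARY_OP + → -8 + -8 = -16. Stack: [-16]
STORE_FAST r → r=-16. Stack: []
LOAD_FAST_LOAD_FAST r,m → push -16,-8. Stack: [-16, -8]
COMPARE_OP bool(>=) → -16 vs -8 = False. Stack: [False]
POP_JUMP_IF_FALSE → pop False; jump. Stack: []
LOAD_FAST_LOAD_FAST a,m → push -8,-8. Stack: [-8, -8]
BINARY_OP // → -8 // -8 = 1. Stack: [1]
LOAD_FAST_LOAD_FAST a,b → push -8,-7. Stack: [1, -8, -7]
BINARY_OP + → -8 + -7 = -15. Stack: [1, -15]
BINARY_OP * → 1 * -15 = -15. Stack: [-15]
STORE_FAST u → u=-15. Stack: []
LOAD_FAST b → push -7. Stack: [-7]
LOAD_CONST → push 7. Stack: [-7, 7]
BINARY_OP + → -7 + 7 = 0. Stack: [0]
STORE_FAST x → x=0. Stack: []
LOAD_CONST → push 7. Stack: [7]
LOAD_FAST a → push -8. Stack: [7, -8]
BINARY_OP * → 7 * -8 = -56. Stack: [-56]
STORE_FAST v → v=-56. Stack: []
LOAD_FAST v → push -56. Stack: [-56]
RETURN_VALUE → return -56.

-56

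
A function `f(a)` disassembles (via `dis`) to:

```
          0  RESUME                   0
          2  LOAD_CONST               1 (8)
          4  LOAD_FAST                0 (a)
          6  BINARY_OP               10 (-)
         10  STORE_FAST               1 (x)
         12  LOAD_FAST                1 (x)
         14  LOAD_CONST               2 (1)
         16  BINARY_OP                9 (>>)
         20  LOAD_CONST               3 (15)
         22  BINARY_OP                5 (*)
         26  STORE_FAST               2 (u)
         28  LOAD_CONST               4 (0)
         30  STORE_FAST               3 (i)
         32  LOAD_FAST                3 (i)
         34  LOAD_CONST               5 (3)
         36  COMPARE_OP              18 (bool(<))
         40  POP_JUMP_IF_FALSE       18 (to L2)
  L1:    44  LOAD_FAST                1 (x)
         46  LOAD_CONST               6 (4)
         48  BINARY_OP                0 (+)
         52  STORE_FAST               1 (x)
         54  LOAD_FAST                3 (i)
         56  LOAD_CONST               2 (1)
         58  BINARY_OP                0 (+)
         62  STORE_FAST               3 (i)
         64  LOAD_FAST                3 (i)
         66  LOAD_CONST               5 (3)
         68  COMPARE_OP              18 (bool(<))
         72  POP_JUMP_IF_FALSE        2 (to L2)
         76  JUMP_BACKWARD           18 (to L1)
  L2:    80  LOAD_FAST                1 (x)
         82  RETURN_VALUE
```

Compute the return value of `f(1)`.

19

LOAD_CONST → push 8. Stack: [8]
LOAD_FAST a → push 1. Stack: [8, 1]
BINARY_OP - → 8 - 1 = 7. Stack: [7]
STORE_FAST x → x=7. Stack: []
LOAD_FAST x → push 7. Stack: [7]
LOAD_CONST → push 1. Stack: [7, 1]
BINARY_OP >> → 7 >> 1 = 3. Stack: [3]
LOAD_CONST → push 15. Stack: [3, 15]
BINARY_OP * → 3 * 15 = 45. Stack: [45]
STORE_FAST u → u=45. Stack: []
LOAD_CONST → push 0. Stack: [0]
STORE_FAST i → i=0. Stack: []
LOAD_FAST i → push 0. Stack: [0]
LOAD_CONST → push 3. Stack: [0, 3]
COMPARE_OP bool(<) → 0 vs 3 = True. Stack: [True]
POP_JUMP_IF_FALSE → pop True; no jump. Stack: []
LOAD_FAST x → push 7. Stack: [7]
LOAD_CONST → push 4. Stack: [7, 4]
BINARY_OP + → 7 + 4 = 11. Stack: [11]
STORE_FAST x → x=11. Stack: []
LOAD_FAST i → push 0. Stack: [0]
LOAD_CONST → push 1. Stack: [0, 1]
BINARY_OP + → 0 + 1 = 1. Stack: [1]
STORE_FAST i → i=1. Stack: []
LOAD_FAST i → push 1. Stack: [1]
LOAD_CONST → push 3. Stack: [1, 3]
COMPARE_OP bool(<) → 1 vs 3 = True. Stack: [True]
POP_JUMP_IF_FALSE → pop True; no jump. Stack: []
LOAD_FAST x → push 11. Stack: [11]
LOAD_CONST → push 4. Stack: [11, 4]
BINARY_OP + → 11 + 4 = 15. Stack: [15]
STORE_FAST x → x=15. Stack: []
LOAD_FAST i → push 1. Stack: [1]
LOAD_CONST → push 1. Stack: [1, 1]
BINARY_OP + → 1 + 1 = 2. Stack: [2]
STORE_FAST i → i=2. Stack: []
LOAD_FAST i → push 2. Stack: [2]
LOAD_CONST → push 3. Stack: [2, 3]
COMPARE_OP bool(<) → 2 vs 3 = True. Stack: [True]
POP_JUMP_IF_FALSE → pop True; no jump. Stack: []
LOAD_FAST x → push 15. Stack: [15]
LOAD_CONST → push 4. Stack: [15, 4]
BINARY_OP + → 15 + 4 = 19. Stack: [19]
STORE_FAST x → x=19. Stack: []
LOAD_FAST i → push 2. Stack: [2]
LOAD_CONST → push 1. Stack: [2, 1]
BINARY_OP + → 2 + 1 = 3. Stack: [3]
STORE_FAST i → i=3. Stack: []
LOAD_FAST i → push 3. Stack: [3]
LOAD_CONST → push 3. Stack: [3, 3]
COMPARE_OP bool(<) → 3 vs 3 = False. Stack: [False]
POP_JUMP_IF_FALSE → pop False; jump. Stack: []
LOAD_FAST x → push 19. Stack: [19]
RETURN_VALUE → return 19.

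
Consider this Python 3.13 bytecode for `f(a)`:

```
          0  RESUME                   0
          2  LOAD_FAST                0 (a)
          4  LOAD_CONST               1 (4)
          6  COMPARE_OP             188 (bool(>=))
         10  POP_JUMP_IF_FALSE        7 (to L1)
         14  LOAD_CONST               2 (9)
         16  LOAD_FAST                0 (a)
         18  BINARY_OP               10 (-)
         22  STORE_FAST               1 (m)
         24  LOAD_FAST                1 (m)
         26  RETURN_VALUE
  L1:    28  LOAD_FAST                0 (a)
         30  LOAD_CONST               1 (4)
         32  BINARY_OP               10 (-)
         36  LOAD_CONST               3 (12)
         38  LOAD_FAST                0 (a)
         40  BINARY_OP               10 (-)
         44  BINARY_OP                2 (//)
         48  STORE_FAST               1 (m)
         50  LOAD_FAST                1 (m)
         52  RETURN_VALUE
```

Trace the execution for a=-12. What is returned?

LOAD_FAST a → push -12. Stack: [-12]
LOAD_CONST → push 4. Stack: [-12, 4]
COMPARE_OP bool(>=) → -12 vs 4 = False. Stack: [False]
POP_JUMP_IF_FALSE → pop False; jump. Stack: []
LOAD_FAST a → push -12. Stack: [-12]
LOAD_CONST → push 4. Stack: [-12, 4]
BINARY_OP - → -12 - 4 = -16. Stack: [-16]
LOAD_CONST → push 12. Stack: [-16, 12]
LOAD_FAST a → push -12. Stack: [-16, 12, -12]
BINARY_OP - → 12 - -12 = 24. Stack: [-16, 24]
BINARY_OP // → -16 // 24 = -1. Stack: [-1]
STORE_FAST m → m=-1. Stack: []
LOAD_FAST m → push -1. Stack: [-1]
RETURN_VALUE → return -1.

-1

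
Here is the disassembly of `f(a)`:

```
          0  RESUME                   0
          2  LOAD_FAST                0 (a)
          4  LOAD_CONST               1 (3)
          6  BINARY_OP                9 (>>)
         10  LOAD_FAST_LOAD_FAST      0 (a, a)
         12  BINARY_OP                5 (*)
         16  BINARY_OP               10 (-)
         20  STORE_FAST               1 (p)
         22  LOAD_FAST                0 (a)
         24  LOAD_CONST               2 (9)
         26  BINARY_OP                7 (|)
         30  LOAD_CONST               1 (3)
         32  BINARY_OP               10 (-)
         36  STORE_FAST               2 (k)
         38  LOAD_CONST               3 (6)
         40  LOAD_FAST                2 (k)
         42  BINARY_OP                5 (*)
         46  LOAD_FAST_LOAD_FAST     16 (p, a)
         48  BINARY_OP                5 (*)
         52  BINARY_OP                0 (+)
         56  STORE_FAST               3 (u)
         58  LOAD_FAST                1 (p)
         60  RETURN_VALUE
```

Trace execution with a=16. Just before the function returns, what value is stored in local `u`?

-3932

LOAD_FAST a → push 16. Stack: [16]
LOAD_CONST → push 3. Stack: [16, 3]
BINARY_OP >> → 16 >> 3 = 2. Stack: [2]
LOAD_FAST_LOAD_FAST a,a → push 16,16. Stack: [2, 16, 16]
BINARY_OP * → 16 * 16 = 256. Stack: [2, 256]
BINARY_OP - → 2 - 256 = -254. Stack: [-254]
STORE_FAST p → p=-254. Stack: []
LOAD_FAST a → push 16. Stack: [16]
LOAD_CONST → push 9. Stack: [16, 9]
BINARY_OP | → 16 | 9 = 25. Stack: [25]
LOAD_CONST → push 3. Stack: [25, 3]
BINARY_OP - → 25 - 3 = 22. Stack: [22]
STORE_FAST k → k=22. Stack: []
LOAD_CONST → push 6. Stack: [6]
LOAD_FAST k → push 22. Stack: [6, 22]
BINARY_OP * → 6 * 22 = 132. Stack: [132]
LOAD_FAST_LOAD_FAST p,a → push -254,16. Stack: [132, -254, 16]
BINARY_OP * → -254 * 16 = -4064. Stack: [132, -4064]
BINARY_OP + → 132 + -4064 = -3932. Stack: [-3932]
STORE_FAST u → u=-3932. Stack: []
LOAD_FAST p → push -254. Stack: [-254]
RETURN_VALUE → return -254.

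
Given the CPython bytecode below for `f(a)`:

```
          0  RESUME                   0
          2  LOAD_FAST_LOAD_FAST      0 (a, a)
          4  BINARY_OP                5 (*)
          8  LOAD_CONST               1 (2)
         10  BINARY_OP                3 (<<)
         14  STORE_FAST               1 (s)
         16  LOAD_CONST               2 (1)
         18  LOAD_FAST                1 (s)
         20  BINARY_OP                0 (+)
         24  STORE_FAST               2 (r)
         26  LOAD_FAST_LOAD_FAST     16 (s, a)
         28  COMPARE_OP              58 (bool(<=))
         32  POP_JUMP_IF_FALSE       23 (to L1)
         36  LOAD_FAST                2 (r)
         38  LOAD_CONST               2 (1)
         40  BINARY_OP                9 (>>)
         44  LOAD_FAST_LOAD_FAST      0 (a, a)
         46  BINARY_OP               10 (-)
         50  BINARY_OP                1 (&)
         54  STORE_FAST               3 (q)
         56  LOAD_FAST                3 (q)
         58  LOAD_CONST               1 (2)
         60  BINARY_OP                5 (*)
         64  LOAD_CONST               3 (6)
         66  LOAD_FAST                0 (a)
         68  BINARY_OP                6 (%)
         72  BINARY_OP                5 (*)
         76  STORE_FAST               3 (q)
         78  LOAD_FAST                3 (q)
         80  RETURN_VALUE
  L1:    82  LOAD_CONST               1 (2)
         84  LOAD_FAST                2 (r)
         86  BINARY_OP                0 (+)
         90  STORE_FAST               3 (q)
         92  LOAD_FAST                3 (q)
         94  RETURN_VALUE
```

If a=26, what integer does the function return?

LOAD_FAST_LOAD_FAST a,a → push 26,26. Stack: [26, 26]
BINARY_OP * → 26 * 26 = 676. Stack: [676]
LOAD_CONST → push 2. Stack: [676, 2]
BINARY_OP << → 676 << 2 = 2704. Stack: [2704]
STORE_FAST s → s=2704. Stack: []
LOAD_CONST → push 1. Stack: [1]
LOAD_FAST s → push 2704. Stack: [1, 2704]
BINARY_OP + → 1 + 2704 = 2705. Stack: [2705]
STORE_FAST r → r=2705. Stack: []
LOAD_FAST_LOAD_FAST s,a → push 2704,26. Stack: [2704, 26]
COMPARE_OP bool(<=) → 2704 vs 26 = False. Stack: [False]
POP_JUMP_IF_FALSE → pop False; jump. Stack: []
LOAD_CONST → push 2. Stack: [2]
LOAD_FAST r → push 2705. Stack: [2, 2705]
BINARY_OP + → 2 + 2705 = 2707. Stack: [2707]
STORE_FAST q → q=2707. Stack: []
LOAD_FAST q → push 2707. Stack: [2707]
RETURN_VALUE → return 2707.

2707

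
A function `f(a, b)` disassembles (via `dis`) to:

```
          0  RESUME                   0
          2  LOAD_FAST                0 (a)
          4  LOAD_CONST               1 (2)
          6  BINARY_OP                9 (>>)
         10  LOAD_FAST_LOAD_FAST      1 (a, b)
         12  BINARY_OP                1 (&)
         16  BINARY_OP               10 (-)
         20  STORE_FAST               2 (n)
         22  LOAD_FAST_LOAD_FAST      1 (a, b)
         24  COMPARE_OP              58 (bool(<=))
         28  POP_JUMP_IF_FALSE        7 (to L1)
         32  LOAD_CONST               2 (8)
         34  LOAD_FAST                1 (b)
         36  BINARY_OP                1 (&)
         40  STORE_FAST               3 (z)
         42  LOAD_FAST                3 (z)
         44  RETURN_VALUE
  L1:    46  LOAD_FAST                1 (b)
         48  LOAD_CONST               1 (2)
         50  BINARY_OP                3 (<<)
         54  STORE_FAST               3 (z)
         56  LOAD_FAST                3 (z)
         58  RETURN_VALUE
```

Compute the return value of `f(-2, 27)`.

8

LOAD_FAST a → push -2. Stack: [-2]
LOAD_CONST → push 2. Stack: [-2, 2]
BINARY_OP >> → -2 >> 2 = -1. Stack: [-1]
LOAD_FAST_LOAD_FAST a,b → push -2,27. Stack: [-1, -2, 27]
BINARY_OP & → -2 & 27 = 26. Stack: [-1, 26]
BINARY_OP - → -1 - 26 = -27. Stack: [-27]
STORE_FAST n → n=-27. Stack: []
LOAD_FAST_LOAD_FAST a,b → push -2,27. Stack: [-2, 27]
COMPARE_OP bool(<=) → -2 vs 27 = True. Stack: [True]
POP_JUMP_IF_FALSE → pop True; no jump. Stack: []
LOAD_CONST → push 8. Stack: [8]
LOAD_FAST b → push 27. Stack: [8, 27]
BINARY_OP & → 8 & 27 = 8. Stack: [8]
STORE_FAST z → z=8. Stack: []
LOAD_FAST z → push 8. Stack: [8]
RETURN_VALUE → return 8.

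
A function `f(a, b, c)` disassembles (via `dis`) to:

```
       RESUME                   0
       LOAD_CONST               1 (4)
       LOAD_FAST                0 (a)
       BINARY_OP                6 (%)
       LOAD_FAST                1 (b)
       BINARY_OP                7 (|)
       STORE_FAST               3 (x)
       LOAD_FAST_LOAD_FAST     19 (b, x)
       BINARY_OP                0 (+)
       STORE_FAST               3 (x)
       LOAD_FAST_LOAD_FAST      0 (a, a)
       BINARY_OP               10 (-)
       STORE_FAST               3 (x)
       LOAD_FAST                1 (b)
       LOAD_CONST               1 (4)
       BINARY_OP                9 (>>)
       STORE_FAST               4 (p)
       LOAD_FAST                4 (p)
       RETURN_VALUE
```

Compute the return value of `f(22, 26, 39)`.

LOAD_CONST → push 4. Stack: [4]
LOAD_FAST a → push 22. Stack: [4, 22]
BINARY_OP % → 4 % 22 = 4. Stack: [4]
LOAD_FAST b → push 26. Stack: [4, 26]
BINARY_OP | → 4 | 26 = 30. Stack: [30]
STORE_FAST x → x=30. Stack: []
LOAD_FAST_LOAD_FAST b,x → push 26,30. Stack: [26, 30]
BINARY_OP + → 26 + 30 = 56. Stack: [56]
STORE_FAST x → x=56. Stack: []
LOAD_FAST_LOAD_FAST a,a → push 22,22. Stack: [22, 22]
BINARY_OP - → 22 - 22 = 0. Stack: [0]
STORE_FAST x → x=0. Stack: []
LOAD_FAST b → push 26. Stack: [26]
LOAD_CONST → push 4. Stack: [26, 4]
BINARY_OP >> → 26 >> 4 = 1. Stack: [1]
STORE_FAST p → p=1. Stack: []
LOAD_FAST p → push 1. Stack: [1]
RETURN_VALUE → return 1.

1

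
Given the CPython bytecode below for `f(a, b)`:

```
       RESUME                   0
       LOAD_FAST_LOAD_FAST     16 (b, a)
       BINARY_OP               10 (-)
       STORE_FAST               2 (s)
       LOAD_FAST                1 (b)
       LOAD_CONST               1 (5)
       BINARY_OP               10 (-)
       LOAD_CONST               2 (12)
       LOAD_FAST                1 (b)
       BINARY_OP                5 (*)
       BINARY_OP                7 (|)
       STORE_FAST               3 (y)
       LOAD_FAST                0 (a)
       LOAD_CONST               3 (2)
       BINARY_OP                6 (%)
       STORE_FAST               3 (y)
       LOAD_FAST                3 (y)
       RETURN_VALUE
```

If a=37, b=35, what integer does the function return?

LOAD_FAST_LOAD_FAST b,a → push 35,37. Stack: [35, 37]
BINARY_OP - → 35 - 37 = -2. Stack: [-2]
STORE_FAST s → s=-2. Stack: []
LOAD_FAST b → push 35. Stack: [35]
LOAD_CONST → push 5. Stack: [35, 5]
BINARY_OP - → 35 - 5 = 30. Stack: [30]
LOAD_CONST → push 12. Stack: [30, 12]
LOAD_FAST b → push 35. Stack: [30, 12, 35]
BINARY_OP * → 12 * 35 = 420. Stack: [30, 420]
BINARY_OP | → 30 | 420 = 446. Stack: [446]
STORE_FAST y → y=446. Stack: []
LOAD_FAST a → push 37. Stack: [37]
LOAD_CONST → push 2. Stack: [37, 2]
BINARY_OP % → 37 % 2 = 1. Stack: [1]
STORE_FAST y → y=1. Stack: []
LOAD_FAST y → push 1. Stack: [1]
RETURN_VALUE → return 1.

1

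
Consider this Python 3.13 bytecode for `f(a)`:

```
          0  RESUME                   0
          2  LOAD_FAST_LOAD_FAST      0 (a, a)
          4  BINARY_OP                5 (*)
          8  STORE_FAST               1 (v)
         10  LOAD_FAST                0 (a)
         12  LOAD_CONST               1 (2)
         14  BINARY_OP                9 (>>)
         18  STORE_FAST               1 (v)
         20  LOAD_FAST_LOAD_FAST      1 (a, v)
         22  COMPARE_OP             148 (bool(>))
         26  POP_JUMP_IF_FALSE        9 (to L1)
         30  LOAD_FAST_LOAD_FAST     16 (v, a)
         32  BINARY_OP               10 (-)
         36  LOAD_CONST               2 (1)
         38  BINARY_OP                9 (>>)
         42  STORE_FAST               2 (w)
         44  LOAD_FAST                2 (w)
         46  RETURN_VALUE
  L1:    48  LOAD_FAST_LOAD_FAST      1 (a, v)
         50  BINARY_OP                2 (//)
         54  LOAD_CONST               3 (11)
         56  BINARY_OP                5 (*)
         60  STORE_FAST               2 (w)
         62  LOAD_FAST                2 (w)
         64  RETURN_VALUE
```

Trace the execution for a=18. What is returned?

-7

LOAD_FAST_LOAD_FAST a,a → push 18,18. Stack: [18, 18]
BINARY_OP * → 18 * 18 = 324. Stack: [324]
STORE_FAST v → v=324. Stack: []
LOAD_FAST a → push 18. Stack: [18]
LOAD_CONST → push 2. Stack: [18, 2]
BINARY_OP >> → 18 >> 2 = 4. Stack: [4]
STORE_FAST v → v=4. Stack: []
LOAD_FAST_LOAD_FAST a,v → push 18,4. Stack: [18, 4]
COMPARE_OP bool(>) → 18 vs 4 = True. Stack: [True]
POP_JUMP_IF_FALSE → pop True; no jump. Stack: []
LOAD_FAST_LOAD_FAST v,a → push 4,18. Stack: [4, 18]
BINARY_OP - → 4 - 18 = -14. Stack: [-14]
LOAD_CONST → push 1. Stack: [-14, 1]
BINARY_OP >> → -14 >> 1 = -7. Stack: [-7]
STORE_FAST w → w=-7. Stack: []
LOAD_FAST w → push -7. Stack: [-7]
RETURN_VALUE → return -7.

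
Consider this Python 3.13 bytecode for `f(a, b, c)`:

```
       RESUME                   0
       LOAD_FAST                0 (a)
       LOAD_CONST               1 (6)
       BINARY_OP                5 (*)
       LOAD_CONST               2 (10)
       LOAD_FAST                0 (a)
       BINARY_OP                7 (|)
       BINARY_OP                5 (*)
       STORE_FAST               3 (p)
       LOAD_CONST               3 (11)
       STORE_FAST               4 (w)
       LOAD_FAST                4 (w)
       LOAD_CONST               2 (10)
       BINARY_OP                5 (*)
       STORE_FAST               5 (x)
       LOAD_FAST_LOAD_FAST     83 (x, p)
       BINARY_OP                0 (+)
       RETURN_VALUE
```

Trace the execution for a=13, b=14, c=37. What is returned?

LOAD_FAST a → push 13. Stack: [13]
LOAD_CONST → push 6. Stack: [13, 6]
BINARY_OP * → 13 * 6 = 78. Stack: [78]
LOAD_CONST → push 10. Stack: [78, 10]
LOAD_FAST a → push 13. Stack: [78, 10, 13]
BINARY_OP | → 10 | 13 = 15. Stack: [78, 15]
BINARY_OP * → 78 * 15 = 1170. Stack: [1170]
STORE_FAST p → p=1170. Stack: []
LOAD_CONST → push 11. Stack: [11]
STORE_FAST w → w=11. Stack: []
LOAD_FAST w → push 11. Stack: [11]
LOAD_CONST → push 10. Stack: [11, 10]
BINARY_OP * → 11 * 10 = 110. Stack: [110]
STORE_FAST x → x=110. Stack: []
LOAD_FAST_LOAD_FAST x,p → push 110,1170. Stack: [110, 1170]
BINARY_OP + → 110 + 1170 = 1280. Stack: [1280]
RETURN_VALUE → return 1280.

1280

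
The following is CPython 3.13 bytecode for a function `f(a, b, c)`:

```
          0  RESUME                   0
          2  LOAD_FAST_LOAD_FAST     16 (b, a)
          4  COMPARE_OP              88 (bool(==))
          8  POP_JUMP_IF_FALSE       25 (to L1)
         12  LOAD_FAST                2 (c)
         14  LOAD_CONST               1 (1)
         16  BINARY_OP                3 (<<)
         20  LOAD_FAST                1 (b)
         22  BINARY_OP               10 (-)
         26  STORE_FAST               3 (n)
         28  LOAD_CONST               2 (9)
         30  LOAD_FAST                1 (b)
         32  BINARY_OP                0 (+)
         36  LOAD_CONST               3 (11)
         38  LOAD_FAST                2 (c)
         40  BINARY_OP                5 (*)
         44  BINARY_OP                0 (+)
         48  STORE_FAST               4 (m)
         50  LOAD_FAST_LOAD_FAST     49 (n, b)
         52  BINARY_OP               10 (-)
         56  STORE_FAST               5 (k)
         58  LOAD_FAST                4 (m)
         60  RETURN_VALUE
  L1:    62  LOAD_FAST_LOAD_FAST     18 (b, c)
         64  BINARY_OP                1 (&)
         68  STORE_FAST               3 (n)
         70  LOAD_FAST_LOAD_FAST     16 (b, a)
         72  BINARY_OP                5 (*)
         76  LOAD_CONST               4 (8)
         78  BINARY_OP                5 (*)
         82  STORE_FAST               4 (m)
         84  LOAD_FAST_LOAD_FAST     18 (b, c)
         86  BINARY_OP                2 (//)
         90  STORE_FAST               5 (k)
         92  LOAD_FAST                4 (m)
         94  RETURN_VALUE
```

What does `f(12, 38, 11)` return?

3648

LOAD_FAST_LOAD_FAST b,a → push 38,12. Stack: [38, 12]
COMPARE_OP bool(==) → 38 vs 12 = False. Stack: [False]
POP_JUMP_IF_FALSE → pop False; jump. Stack: []
LOAD_FAST_LOAD_FAST b,c → push 38,11. Stack: [38, 11]
BINARY_OP & → 38 & 11 = 2. Stack: [2]
STORE_FAST n → n=2. Stack: []
LOAD_FAST_LOAD_FAST b,a → push 38,12. Stack: [38, 12]
BINARY_OP * → 38 * 12 = 456. Stack: [456]
LOAD_CONST → push 8. Stack: [456, 8]
BINARY_OP * → 456 * 8 = 3648. Stack: [3648]
STORE_FAST m → m=3648. Stack: []
LOAD_FAST_LOAD_FAST b,c → push 38,11. Stack: [38, 11]
BINARY_OP // → 38 // 11 = 3. Stack: [3]
STORE_FAST k → k=3. Stack: []
LOAD_FAST m → push 3648. Stack: [3648]
RETURN_VALUE → return 3648.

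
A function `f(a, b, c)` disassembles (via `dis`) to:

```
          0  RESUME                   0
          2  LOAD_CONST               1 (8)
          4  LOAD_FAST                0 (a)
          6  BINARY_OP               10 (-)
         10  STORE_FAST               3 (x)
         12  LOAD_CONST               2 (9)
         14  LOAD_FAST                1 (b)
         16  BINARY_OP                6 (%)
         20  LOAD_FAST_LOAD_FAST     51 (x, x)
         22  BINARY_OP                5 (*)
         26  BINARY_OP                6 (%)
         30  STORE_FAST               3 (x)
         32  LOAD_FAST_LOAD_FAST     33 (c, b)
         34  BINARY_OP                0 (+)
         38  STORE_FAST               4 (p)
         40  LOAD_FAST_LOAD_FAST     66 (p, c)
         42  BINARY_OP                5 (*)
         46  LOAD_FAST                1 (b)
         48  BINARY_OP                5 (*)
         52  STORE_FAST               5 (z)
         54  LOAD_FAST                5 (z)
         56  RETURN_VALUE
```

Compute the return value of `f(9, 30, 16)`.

22080

LOAD_CONST → push 8. Stack: [8]
LOAD_FAST a → push 9. Stack: [8, 9]
BINARY_OP - → 8 - 9 = -1. Stack: [-1]
STORE_FAST x → x=-1. Stack: []
LOAD_CONST → push 9. Stack: [9]
LOAD_FAST b → push 30. Stack: [9, 30]
BINARY_OP % → 9 % 30 = 9. Stack: [9]
LOAD_FAST_LOAD_FAST x,x → push -1,-1. Stack: [9, -1, -1]
BINARY_OP * → -1 * -1 = 1. Stack: [9, 1]
BINARY_OP % → 9 % 1 = 0. Stack: [0]
STORE_FAST x → x=0. Stack: []
LOAD_FAST_LOAD_FAST c,b → push 16,30. Stack: [16, 30]
BINARY_OP + → 16 + 30 = 46. Stack: [46]
STORE_FAST p → p=46. Stack: []
LOAD_FAST_LOAD_FAST p,c → push 46,16. Stack: [46, 16]
BINARY_OP * → 46 * 16 = 736. Stack: [736]
LOAD_FAST b → push 30. Stack: [736, 30]
BINARY_OP * → 736 * 30 = 22080. Stack: [22080]
STORE_FAST z → z=22080. Stack: []
LOAD_FAST z → push 22080. Stack: [22080]
RETURN_VALUE → return 22080.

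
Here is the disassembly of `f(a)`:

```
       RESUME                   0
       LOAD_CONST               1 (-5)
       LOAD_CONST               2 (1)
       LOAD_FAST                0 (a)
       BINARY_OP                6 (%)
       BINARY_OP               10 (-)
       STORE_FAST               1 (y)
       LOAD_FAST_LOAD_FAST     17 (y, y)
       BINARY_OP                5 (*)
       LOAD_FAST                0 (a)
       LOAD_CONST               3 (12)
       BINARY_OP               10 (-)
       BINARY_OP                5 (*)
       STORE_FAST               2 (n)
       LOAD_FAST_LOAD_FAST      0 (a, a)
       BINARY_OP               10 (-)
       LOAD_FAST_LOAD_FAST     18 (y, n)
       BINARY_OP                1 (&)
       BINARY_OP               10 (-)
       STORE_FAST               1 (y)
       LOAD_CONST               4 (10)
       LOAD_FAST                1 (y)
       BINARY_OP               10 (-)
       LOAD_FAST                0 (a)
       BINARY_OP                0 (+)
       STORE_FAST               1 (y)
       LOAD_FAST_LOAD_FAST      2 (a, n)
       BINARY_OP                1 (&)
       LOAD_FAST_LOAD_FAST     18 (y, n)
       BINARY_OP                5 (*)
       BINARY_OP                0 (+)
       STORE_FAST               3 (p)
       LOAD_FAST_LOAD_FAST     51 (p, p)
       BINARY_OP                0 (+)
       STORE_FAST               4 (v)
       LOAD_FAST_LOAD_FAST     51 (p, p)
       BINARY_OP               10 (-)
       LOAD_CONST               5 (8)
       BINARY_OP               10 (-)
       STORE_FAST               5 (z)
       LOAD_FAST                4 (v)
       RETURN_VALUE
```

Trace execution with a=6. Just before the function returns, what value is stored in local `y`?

LOAD_CONST → push -5. Stack: [-5]
LOAD_CONST → push 1. Stack: [-5, 1]
LOAD_FAST a → push 6. Stack: [-5, 1, 6]
BINARY_OP % → 1 % 6 = 1. Stack: [-5, 1]
BINARY_OP - → -5 - 1 = -6. Stack: [-6]
STORE_FAST y → y=-6. Stack: []
LOAD_FAST_LOAD_FAST y,y → push -6,-6. Stack: [-6, -6]
BINARY_OP * → -6 * -6 = 36. Stack: [36]
LOAD_FAST a → push 6. Stack: [36, 6]
LOAD_CONST → push 12. Stack: [36, 6, 12]
BINARY_OP - → 6 - 12 = -6. Stack: [36, -6]
BINARY_OP * → 36 * -6 = -216. Stack: [-216]
STORE_FAST n → n=-216. Stack: []
LOAD_FAST_LOAD_FAST a,a → push 6,6. Stack: [6, 6]
BINARY_OP - → 6 - 6 = 0. Stack: [0]
LOAD_FAST_LOAD_FAST y,n → push -6,-216. Stack: [0, -6, -216]
BINARY_OP & → -6 & -216 = -216. Stack: [0, -216]
BINARY_OP - → 0 - -216 = 216. Stack: [216]
STORE_FAST y → y=216. Stack: []
LOAD_CONST → push 10. Stack: [10]
LOAD_FAST y → push 216. Stack: [10, 216]
BINARY_OP - → 10 - 216 = -206. Stack: [-206]
LOAD_FAST a → push 6. Stack: [-206, 6]
BINARY_OP + → -206 + 6 = -200. Stack: [-200]
STORE_FAST y → y=-200. Stack: []
LOAD_FAST_LOAD_FAST a,n → push 6,-216. Stack: [6, -216]
BINARY_OP & → 6 & -216 = 0. Stack: [0]
LOAD_FAST_LOAD_FAST y,n → push -200,-216. Stack: [0, -200, -216]
BINARY_OP * → -200 * -216 = 43200. Stack: [0, 43200]
BINARY_OP + → 0 + 43200 = 43200. Stack: [43200]
STORE_FAST p → p=43200. Stack: []
LOAD_FAST_LOAD_FAST p,p → push 43200,43200. Stack: [43200, 43200]
BINARY_OP + → 43200 + 43200 = 86400. Stack: [86400]
STORE_FAST v → v=86400. Stack: []
LOAD_FAST_LOAD_FAST p,p → push 43200,43200. Stack: [43200, 43200]
BINARY_OP - → 43200 - 43200 = 0. Stack: [0]
LOAD_CONST → push 8. Stack: [0, 8]
BINARY_OP - → 0 - 8 = -8. Stack: [-8]
STORE_FAST z → z=-8. Stack: []
LOAD_FAST v → push 86400. Stack: [86400]
RETURN_VALUE → return 86400.

-200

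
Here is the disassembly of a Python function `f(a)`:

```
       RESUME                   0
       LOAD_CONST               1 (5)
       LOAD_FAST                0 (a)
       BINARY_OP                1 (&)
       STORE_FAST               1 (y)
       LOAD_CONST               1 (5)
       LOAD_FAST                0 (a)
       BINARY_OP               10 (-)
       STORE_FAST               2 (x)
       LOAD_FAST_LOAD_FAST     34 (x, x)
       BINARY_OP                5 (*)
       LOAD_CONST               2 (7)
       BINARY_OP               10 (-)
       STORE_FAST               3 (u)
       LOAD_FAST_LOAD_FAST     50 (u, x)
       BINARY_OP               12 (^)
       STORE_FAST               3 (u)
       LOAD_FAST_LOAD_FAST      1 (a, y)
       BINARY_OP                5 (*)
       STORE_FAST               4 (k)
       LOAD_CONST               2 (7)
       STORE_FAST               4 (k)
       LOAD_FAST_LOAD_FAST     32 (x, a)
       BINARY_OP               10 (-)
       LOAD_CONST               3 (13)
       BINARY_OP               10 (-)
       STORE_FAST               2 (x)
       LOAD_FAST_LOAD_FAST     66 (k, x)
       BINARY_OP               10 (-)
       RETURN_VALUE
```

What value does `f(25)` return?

LOAD_CONST → push 5. Stack: [5]
LOAD_FAST a → push 25. Stack: [5, 25]
BINARY_OP & → 5 & 25 = 1. Stack: [1]
STORE_FAST y → y=1. Stack: []
LOAD_CONST → push 5. Stack: [5]
LOAD_FAST a → push 25. Stack: [5, 25]
BINARY_OP - → 5 - 25 = -20. Stack: [-20]
STORE_FAST x → x=-20. Stack: []
LOAD_FAST_LOAD_FAST x,x → push -20,-20. Stack: [-20, -20]
BINARY_OP * → -20 * -20 = 400. Stack: [400]
LOAD_CONST → push 7. Stack: [400, 7]
BINARY_OP - → 400 - 7 = 393. Stack: [393]
STORE_FAST u → u=393. Stack: []
LOAD_FAST_LOAD_FAST u,x → push 393,-20. Stack: [393, -20]
BINARY_OP ^ → 393 ^ -20 = -411. Stack: [-411]
STORE_FAST u → u=-411. Stack: []
LOAD_FAST_LOAD_FAST a,y → push 25,1. Stack: [25, 1]
BINARY_OP * → 25 * 1 = 25. Stack: [25]
STORE_FAST k → k=25. Stack: []
LOAD_CONST → push 7. Stack: [7]
STORE_FAST k → k=7. Stack: []
LOAD_FAST_LOAD_FAST x,a → push -20,25. Stack: [-20, 25]
BINARY_OP - → -20 - 25 = -45. Stack: [-45]
LOAD_CONST → push 13. Stack: [-45, 13]
BINARY_OP - → -45 - 13 = -58. Stack: [-58]
STORE_FAST x → x=-58. Stack: []
LOAD_FAST_LOAD_FAST k,x → push 7,-58. Stack: [7, -58]
BINARY_OP - → 7 - -58 = 65. Stack: [65]
RETURN_VALUE → return 65.

65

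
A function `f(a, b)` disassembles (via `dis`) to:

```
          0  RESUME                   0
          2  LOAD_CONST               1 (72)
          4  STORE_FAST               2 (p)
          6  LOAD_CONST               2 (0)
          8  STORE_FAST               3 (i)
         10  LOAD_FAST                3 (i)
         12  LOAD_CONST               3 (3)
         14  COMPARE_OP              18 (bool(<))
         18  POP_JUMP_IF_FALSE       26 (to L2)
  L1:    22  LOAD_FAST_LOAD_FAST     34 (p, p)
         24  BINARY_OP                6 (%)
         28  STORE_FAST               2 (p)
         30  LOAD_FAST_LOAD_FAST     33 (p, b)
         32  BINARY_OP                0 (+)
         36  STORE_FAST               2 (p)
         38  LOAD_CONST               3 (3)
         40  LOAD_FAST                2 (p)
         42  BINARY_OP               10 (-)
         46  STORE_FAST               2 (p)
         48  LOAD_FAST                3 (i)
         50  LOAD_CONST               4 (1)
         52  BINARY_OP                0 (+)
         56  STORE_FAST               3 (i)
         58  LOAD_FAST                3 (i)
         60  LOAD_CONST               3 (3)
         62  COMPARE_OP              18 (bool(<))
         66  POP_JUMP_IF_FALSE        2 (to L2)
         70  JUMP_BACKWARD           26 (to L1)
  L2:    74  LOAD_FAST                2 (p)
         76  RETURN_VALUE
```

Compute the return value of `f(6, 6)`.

LOAD_CONST → push 72. Stack: [72]
STORE_FAST p → p=72. Stack: []
LOAD_CONST → push 0. Stack: [0]
STORE_FAST i → i=0. Stack: []
LOAD_FAST i → push 0. Stack: [0]
LOAD_CONST → push 3. Stack: [0, 3]
COMPARE_OP bool(<) → 0 vs 3 = True. Stack: [True]
POP_JUMP_IF_FALSE → pop True; no jump. Stack: []
LOAD_FAST_LOAD_FAST p,p → push 72,72. Stack: [72, 72]
BINARY_OP % → 72 % 72 = 0. Stack: [0]
STORE_FAST p → p=0. Stack: []
LOAD_FAST_LOAD_FAST p,b → push 0,6. Stack: [0, 6]
BINARY_OP + → 0 + 6 = 6. Stack: [6]
STORE_FAST p → p=6. Stack: []
LOAD_CONST → push 3. Stack: [3]
LOAD_FAST p → push 6. Stack: [3, 6]
BINARY_OP - → 3 - 6 = -3. Stack: [-3]
STORE_FAST p → p=-3. Stack: []
LOAD_FAST i → push 0. Stack: [0]
LOAD_CONST → push 1. Stack: [0, 1]
BINARY_OP + → 0 + 1 = 1. Stack: [1]
STORE_FAST i → i=1. Stack: []
LOAD_FAST i → push 1. Stack: [1]
LOAD_CONST → push 3. Stack: [1, 3]
COMPARE_OP bool(<) → 1 vs 3 = True. Stack: [True]
POP_JUMP_IF_FALSE → pop True; no jump. Stack: []
LOAD_FAST_LOAD_FAST p,p → push -3,-3. Stack: [-3, -3]
BINARY_OP % → -3 % -3 = 0. Stack: [0]
STORE_FAST p → p=0. Stack: []
LOAD_FAST_LOAD_FAST p,b → push 0,6. Stack: [0, 6]
BINARY_OP + → 0 + 6 = 6. Stack: [6]
STORE_FAST p → p=6. Stack: []
LOAD_CONST → push 3. Stack: [3]
LOAD_FAST p → push 6. Stack: [3, 6]
BINARY_OP - → 3 - 6 = -3. Stack: [-3]
STORE_FAST p → p=-3. Stack: []
LOAD_FAST i → push 1. Stack: [1]
LOAD_CONST → push 1. Stack: [1, 1]
BINARY_OP + → 1 + 1 = 2. Stack: [2]
STORE_FAST i → i=2. Stack: []
LOAD_FAST i → push 2. Stack: [2]
LOAD_CONST → push 3. Stack: [2, 3]
COMPARE_OP bool(<) → 2 vs 3 = True. Stack: [True]
POP_JUMP_IF_FALSE → pop True; no jump. Stack: []
LOAD_FAST_LOAD_FAST p,p → push -3,-3. Stack: [-3, -3]
BINARY_OP % → -3 % -3 = 0. Stack: [0]
STORE_FAST p → p=0. Stack: []
LOAD_FAST_LOAD_FAST p,b → push 0,6. Stack: [0, 6]
BINARY_OP + → 0 + 6 = 6. Stack: [6]
STORE_FAST p → p=6. Stack: []
LOAD_CONST → push 3. Stack: [3]
LOAD_FAST p → push 6. Stack: [3, 6]
BINARY_OP - → 3 - 6 = -3. Stack: [-3]
STORE_FAST p → p=-3. Stack: []
LOAD_FAST i → push 2. Stack: [2]
LOAD_CONST → push 1. Stack: [2, 1]
BINARY_OP + → 2 + 1 = 3. Stack: [3]
STORE_FAST i → i=3. Stack: []
LOAD_FAST i → push 3. Stack: [3]
LOAD_CONST → push 3. Stack: [3, 3]
COMPARE_OP bool(<) → 3 vs 3 = False. Stack: [False]
POP_JUMP_IF_FALSE → pop False; jump. Stack: []
LOAD_FAST p → push -3. Stack: [-3]
RETURN_VALUE → return -3.

-3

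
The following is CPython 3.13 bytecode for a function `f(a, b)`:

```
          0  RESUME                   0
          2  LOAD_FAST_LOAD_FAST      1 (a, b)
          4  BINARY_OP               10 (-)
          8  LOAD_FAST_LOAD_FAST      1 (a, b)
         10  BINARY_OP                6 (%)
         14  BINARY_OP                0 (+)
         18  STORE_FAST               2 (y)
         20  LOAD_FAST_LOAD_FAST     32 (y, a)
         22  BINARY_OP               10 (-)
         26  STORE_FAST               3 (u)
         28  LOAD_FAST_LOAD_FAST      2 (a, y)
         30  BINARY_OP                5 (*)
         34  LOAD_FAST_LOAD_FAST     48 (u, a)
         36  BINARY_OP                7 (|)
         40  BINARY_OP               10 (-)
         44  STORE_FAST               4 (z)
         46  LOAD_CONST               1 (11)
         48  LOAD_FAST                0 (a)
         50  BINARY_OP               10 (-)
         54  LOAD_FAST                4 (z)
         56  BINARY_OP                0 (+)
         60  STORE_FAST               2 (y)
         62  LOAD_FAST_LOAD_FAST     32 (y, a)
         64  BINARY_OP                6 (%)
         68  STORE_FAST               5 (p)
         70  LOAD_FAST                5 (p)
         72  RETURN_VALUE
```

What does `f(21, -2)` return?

LOAD_FAST_LOAD_FAST a,b → push 21,-2. Stack: [21, -2]
BINARY_OP - → 21 - -2 = 23. Stack: [23]
LOAD_FAST_LOAD_FAST a,b → push 21,-2. Stack: [23, 21, -2]
BINARY_OP % → 21 % -2 = -1. Stack: [23, -1]
BINARY_OP + → 23 + -1 = 22. Stack: [22]
STORE_FAST y → y=22. Stack: []
LOAD_FAST_LOAD_FAST y,a → push 22,21. Stack: [22, 21]
BINARY_OP - → 22 - 21 = 1. Stack: [1]
STORE_FAST u → u=1. Stack: []
LOAD_FAST_LOAD_FAST a,y → push 21,22. Stack: [21, 22]
BINARY_OP * → 21 * 22 = 462. Stack: [462]
LOAD_FAST_LOAD_FAST u,a → push 1,21. Stack: [462, 1, 21]
BINARY_OP | → 1 | 21 = 21. Stack: [462, 21]
BINARY_OP - → 462 - 21 = 441. Stack: [441]
STORE_FAST z → z=441. Stack: []
LOAD_CONST → push 11. Stack: [11]
LOAD_FAST a → push 21. Stack: [11, 21]
BINARY_OP - → 11 - 21 = -10. Stack: [-10]
LOAD_FAST z → push 441. Stack: [-10, 441]
BINARY_OP + → -10 + 441 = 431. Stack: [431]
STORE_FAST y → y=431. Stack: []
LOAD_FAST_LOAD_FAST y,a → push 431,21. Stack: [431, 21]
BINARY_OP % → 431 % 21 = 11. Stack: [11]
STORE_FAST p → p=11. Stack: []
LOAD_FAST p → push 11. Stack: [11]
RETURN_VALUE → return 11.

11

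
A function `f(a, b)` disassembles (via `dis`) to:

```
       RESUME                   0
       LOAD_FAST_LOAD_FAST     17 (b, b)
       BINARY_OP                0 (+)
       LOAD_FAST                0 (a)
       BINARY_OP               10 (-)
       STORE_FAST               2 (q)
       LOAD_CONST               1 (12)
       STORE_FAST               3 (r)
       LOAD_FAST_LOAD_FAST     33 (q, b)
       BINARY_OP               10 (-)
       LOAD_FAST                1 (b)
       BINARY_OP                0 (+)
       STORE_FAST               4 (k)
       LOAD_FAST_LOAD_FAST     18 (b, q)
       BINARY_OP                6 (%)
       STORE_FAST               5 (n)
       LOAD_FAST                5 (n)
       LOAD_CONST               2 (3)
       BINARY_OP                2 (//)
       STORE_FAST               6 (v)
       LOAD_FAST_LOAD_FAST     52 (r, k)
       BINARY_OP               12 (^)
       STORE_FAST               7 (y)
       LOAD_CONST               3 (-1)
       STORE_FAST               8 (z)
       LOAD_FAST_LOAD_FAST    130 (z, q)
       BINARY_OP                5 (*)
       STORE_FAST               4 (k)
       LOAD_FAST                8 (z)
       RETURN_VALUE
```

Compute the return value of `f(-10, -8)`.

LOAD_FAST_LOAD_FAST b,b → push -8,-8. Stack: [-8, -8]
BINARY_OP + → -8 + -8 = -16. Stack: [-16]
LOAD_FAST a → push -10. Stack: [-16, -10]
BINARY_OP - → -16 - -10 = -6. Stack: [-6]
STORE_FAST q → q=-6. Stack: []
LOAD_CONST → push 12. Stack: [12]
STORE_FAST r → r=12. Stack: []
LOAD_FAST_LOAD_FAST q,b → push -6,-8. Stack: [-6, -8]
BINARY_OP - → -6 - -8 = 2. Stack: [2]
LOAD_FAST b → push -8. Stack: [2, -8]
BINARY_OP + → 2 + -8 = -6. Stack: [-6]
STORE_FAST k → k=-6. Stack: []
LOAD_FAST_LOAD_FAST b,q → push -8,-6. Stack: [-8, -6]
BINARY_OP % → -8 % -6 = -2. Stack: [-2]
STORE_FAST n → n=-2. Stack: []
LOAD_FAST n → push -2. Stack: [-2]
LOAD_CONST → push 3. Stack: [-2, 3]
BINARY_OP // → -2 // 3 = -1. Stack: [-1]
STORE_FAST v → v=-1. Stack: []
LOAD_FAST_LOAD_FAST r,k → push 12,-6. Stack: [12, -6]
BINARY_OP ^ → 12 ^ -6 = -10. Stack: [-10]
STORE_FAST y → y=-10. Stack: []
LOAD_CONST → push -1. Stack: [-1]
STORE_FAST z → z=-1. Stack: []
LOAD_FAST_LOAD_FAST z,q → push -1,-6. Stack: [-1, -6]
BINARY_OP * → -1 * -6 = 6. Stack: [6]
STORE_FAST k → k=6. Stack: []
LOAD_FAST z → push -1. Stack: [-1]
RETURN_VALUE → return -1.

-1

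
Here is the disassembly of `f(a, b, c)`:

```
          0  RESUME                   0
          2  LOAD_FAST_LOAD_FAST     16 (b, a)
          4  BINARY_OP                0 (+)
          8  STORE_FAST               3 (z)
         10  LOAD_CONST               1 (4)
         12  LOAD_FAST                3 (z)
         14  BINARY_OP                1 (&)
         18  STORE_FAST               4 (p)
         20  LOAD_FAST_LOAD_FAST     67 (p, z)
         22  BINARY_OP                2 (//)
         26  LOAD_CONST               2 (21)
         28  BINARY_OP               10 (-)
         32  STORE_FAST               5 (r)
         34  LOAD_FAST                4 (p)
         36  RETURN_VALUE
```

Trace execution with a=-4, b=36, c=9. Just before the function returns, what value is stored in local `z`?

32

LOAD_FAST_LOAD_FAST b,a → push 36,-4. Stack: [36, -4]
BINARY_OP + → 36 + -4 = 32. Stack: [32]
STORE_FAST z → z=32. Stack: []
LOAD_CONST → push 4. Stack: [4]
LOAD_FAST z → push 32. Stack: [4, 32]
BINARY_OP & → 4 & 32 = 0. Stack: [0]
STORE_FAST p → p=0. Stack: []
LOAD_FAST_LOAD_FAST p,z → push 0,32. Stack: [0, 32]
BINARY_OP // → 0 // 32 = 0. Stack: [0]
LOAD_CONST → push 21. Stack: [0, 21]
BINARY_OP - → 0 - 21 = -21. Stack: [-21]
STORE_FAST r → r=-21. Stack: []
LOAD_FAST p → push 0. Stack: [0]
RETURN_VALUE → return 0.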